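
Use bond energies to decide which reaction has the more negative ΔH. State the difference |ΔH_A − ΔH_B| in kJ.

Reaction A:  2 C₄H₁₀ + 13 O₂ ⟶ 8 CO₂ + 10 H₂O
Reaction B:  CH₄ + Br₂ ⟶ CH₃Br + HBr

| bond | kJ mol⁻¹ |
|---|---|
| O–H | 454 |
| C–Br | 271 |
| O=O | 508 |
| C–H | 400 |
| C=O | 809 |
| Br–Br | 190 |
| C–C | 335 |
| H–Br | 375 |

Reaction A:
  Bonds broken (reactants):
    C–C: 6 × 335 = 2010
    C–H: 20 × 400 = 8000
    O=O: 13 × 508 = 6604
    Σ(broken) = 16614 kJ
  Bonds formed (products):
    C=O: 16 × 809 = 12944
    O–H: 20 × 454 = 9080
    Σ(formed) = 22024 kJ
  ΔH_A = 16614 − 22024 = −5410 kJ
Reaction B:
  Bonds broken (reactants):
    Br–Br: 1 × 190 = 190
    C–H: 4 × 400 = 1600
    Σ(broken) = 1790 kJ
  Bonds formed (products):
    C–Br: 1 × 271 = 271
    C–H: 3 × 400 = 1200
    H–Br: 1 × 375 = 375
    Σ(formed) = 1846 kJ
  ΔH_B = 1790 − 1846 = −56 kJ
ΔH_A − ΔH_B = −5354 kJ, so reaction A has the more negative ΔH; |ΔH_A − ΔH_B| = 5354 kJ.

Reaction A, by 5354 kJ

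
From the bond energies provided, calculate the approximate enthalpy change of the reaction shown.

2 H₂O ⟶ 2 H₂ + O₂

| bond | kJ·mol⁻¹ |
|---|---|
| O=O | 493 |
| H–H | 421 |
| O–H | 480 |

ΔH ≈ +585 kJ

Bonds broken (reactants):
  O–H: 4 × 480 = 1920
  Σ(broken) = 1920 kJ
Bonds formed (products):
  H–H: 2 × 421 = 842
  O=O: 1 × 493 = 493
  Σ(formed) = 1335 kJ
ΔH = Σ(broken) − Σ(formed) = 1920 − 1335 = +585 kJ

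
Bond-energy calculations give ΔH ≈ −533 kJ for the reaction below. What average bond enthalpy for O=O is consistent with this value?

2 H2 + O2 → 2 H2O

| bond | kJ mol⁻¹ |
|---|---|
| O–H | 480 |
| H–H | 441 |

D(O=O) ≈ 505 kJ/mol

Let D be the O=O bond energy.
Σ(broken) = 2×441 + 1×D = 882 + D
Σ(formed) = 4×480 = 1920
ΔH = Σ(broken) − Σ(formed) = (882 + D) − (1920) = −1038 + D
Setting this equal to −533 kJ gives D = 505 kJ/mol.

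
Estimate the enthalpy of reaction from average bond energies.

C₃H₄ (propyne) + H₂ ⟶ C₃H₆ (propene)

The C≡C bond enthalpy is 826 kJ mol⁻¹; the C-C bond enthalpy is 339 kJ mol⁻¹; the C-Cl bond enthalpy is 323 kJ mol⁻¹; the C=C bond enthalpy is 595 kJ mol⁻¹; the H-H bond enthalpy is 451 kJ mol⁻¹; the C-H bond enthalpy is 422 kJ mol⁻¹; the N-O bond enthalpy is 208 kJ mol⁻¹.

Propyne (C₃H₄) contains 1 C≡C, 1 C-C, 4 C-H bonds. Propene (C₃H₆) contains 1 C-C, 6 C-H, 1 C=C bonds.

ΔH ≈ −162 kJ

Bonds broken (reactants):
  C≡C: 1 × 826 = 826
  C-C: 1 × 339 = 339
  C-H: 4 × 422 = 1688
  H-H: 1 × 451 = 451
  Σ(broken) = 3304 kJ
Bonds formed (products):
  C-C: 1 × 339 = 339
  C-H: 6 × 422 = 2532
  C=C: 1 × 595 = 595
  Σ(formed) = 3466 kJ
ΔH = Σ(broken) − Σ(formed) = 3304 − 3466 = −162 kJ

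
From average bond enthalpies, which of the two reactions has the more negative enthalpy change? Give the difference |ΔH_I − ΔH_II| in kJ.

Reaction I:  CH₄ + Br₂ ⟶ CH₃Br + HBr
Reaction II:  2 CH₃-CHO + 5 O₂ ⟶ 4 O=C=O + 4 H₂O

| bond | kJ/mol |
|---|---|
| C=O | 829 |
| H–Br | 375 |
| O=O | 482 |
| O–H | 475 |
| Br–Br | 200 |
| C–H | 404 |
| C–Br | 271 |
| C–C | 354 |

Reaction I:
  Bonds broken (reactants):
    Br–Br: 1 × 200 = 200
    C–H: 4 × 404 = 1616
    Σ(broken) = 1816 kJ
  Bonds formed (products):
    C–Br: 1 × 271 = 271
    C–H: 3 × 404 = 1212
    H–Br: 1 × 375 = 375
    Σ(formed) = 1858 kJ
  ΔH_I = 1816 − 1858 = −42 kJ
Reaction II:
  Bonds broken (reactants):
    C–C: 2 × 354 = 708
    C–H: 8 × 404 = 3232
    C=O: 2 × 829 = 1658
    O=O: 5 × 482 = 2410
    Σ(broken) = 8008 kJ
  Bonds formed (products):
    C=O: 8 × 829 = 6632
    O–H: 8 × 475 = 3800
    Σ(formed) = 10432 kJ
  ΔH_II = 8008 − 10432 = −2424 kJ
ΔH_I − ΔH_II = +2382 kJ, so reaction II has the more negative ΔH; |ΔH_I − ΔH_II| = 2382 kJ.

Reaction II, by 2382 kJ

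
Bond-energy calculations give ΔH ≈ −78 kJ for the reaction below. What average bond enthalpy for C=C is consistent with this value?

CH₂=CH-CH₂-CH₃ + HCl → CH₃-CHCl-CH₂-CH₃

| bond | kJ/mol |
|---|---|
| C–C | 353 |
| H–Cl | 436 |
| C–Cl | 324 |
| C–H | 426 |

Let D be the C=C bond energy.
Σ(broken) = 2×353 + 8×426 + 1×D + 1×436 = 4550 + D
Σ(formed) = 3×353 + 1×324 + 9×426 = 5217
ΔH = Σ(broken) − Σ(formed) = (4550 + D) − (5217) = −667 + D
Setting this equal to −78 kJ gives D = 589 kJ/mol.

D(C=C) ≈ 589 kJ/mol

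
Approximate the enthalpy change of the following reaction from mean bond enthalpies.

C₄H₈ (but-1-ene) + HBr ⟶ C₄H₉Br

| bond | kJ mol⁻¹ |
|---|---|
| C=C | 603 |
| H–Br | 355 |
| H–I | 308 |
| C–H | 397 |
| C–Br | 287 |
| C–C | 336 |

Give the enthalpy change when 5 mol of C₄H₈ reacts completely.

Bonds broken (reactants):
  C–C: 2 × 336 = 672
  C–H: 8 × 397 = 3176
  C=C: 1 × 603 = 603
  H–Br: 1 × 355 = 355
  Σ(broken) = 4806 kJ
Bonds formed (products):
  C–Br: 1 × 287 = 287
  C–C: 3 × 336 = 1008
  C–H: 9 × 397 = 3573
  Σ(formed) = 4868 kJ
ΔH = Σ(broken) − Σ(formed) = 4806 − 4868 = −62 kJ
For 5× the reaction as written: 5 × (−62) = −310 kJ

ΔH = −310 kJ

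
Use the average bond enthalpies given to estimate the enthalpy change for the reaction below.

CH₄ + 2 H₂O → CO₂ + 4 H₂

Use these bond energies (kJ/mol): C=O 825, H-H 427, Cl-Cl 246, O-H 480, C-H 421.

Bonds broken (reactants):
  C-H: 4 × 421 = 1684
  O-H: 4 × 480 = 1920
  Σ(broken) = 3604 kJ
Bonds formed (products):
  C=O: 2 × 825 = 1650
  H-H: 4 × 427 = 1708
  Σ(formed) = 3358 kJ
ΔH = Σ(broken) − Σ(formed) = 3604 − 3358 = +246 kJ

ΔH ≈ +246 kJ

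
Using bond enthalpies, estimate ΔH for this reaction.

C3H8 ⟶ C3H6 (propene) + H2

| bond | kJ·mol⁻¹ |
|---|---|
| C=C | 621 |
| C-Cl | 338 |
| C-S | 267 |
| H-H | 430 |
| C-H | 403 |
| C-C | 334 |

ΔH ≈ +89 kJ

Bonds broken (reactants):
  C-C: 2 × 334 = 668
  C-H: 8 × 403 = 3224
  Σ(broken) = 3892 kJ
Bonds formed (products):
  C-C: 1 × 334 = 334
  C-H: 6 × 403 = 2418
  C=C: 1 × 621 = 621
  H-H: 1 × 430 = 430
  Σ(formed) = 3803 kJ
ΔH = Σ(broken) − Σ(formed) = 3892 − 3803 = +89 kJ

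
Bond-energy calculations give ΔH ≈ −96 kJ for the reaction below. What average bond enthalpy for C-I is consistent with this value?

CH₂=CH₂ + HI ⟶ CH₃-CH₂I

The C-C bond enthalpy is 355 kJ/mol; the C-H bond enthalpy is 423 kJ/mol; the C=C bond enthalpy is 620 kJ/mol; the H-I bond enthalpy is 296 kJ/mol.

Let D be the C-I bond energy.
Σ(broken) = 4×423 + 1×620 + 1×296 = 2608
Σ(formed) = 1×355 + 5×423 + 1×D = 2470 + D
ΔH = Σ(broken) − Σ(formed) = (2608) − (2470 + D) = +138 − D
Setting this equal to −96 kJ gives D = 234 kJ/mol.

D(C-I) ≈ 234 kJ/mol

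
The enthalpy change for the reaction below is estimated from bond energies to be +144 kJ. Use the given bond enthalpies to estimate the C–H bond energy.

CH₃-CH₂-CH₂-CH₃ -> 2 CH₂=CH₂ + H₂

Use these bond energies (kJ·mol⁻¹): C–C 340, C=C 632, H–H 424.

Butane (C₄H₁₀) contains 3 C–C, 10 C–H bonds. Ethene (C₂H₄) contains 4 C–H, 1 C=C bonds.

D(C–H) ≈ 406 kJ/mol

Let D be the C–H bond energy.
Σ(broken) = 3×340 + 10×D = 1020 + 10D
Σ(formed) = 8×D + 2×632 + 1×424 = 1688 + 8D
ΔH = Σ(broken) − Σ(formed) = (1020 + 10D) − (1688 + 8D) = −668 + 2D
Setting this equal to +144 kJ gives 2D = 812, so D = 406 kJ/mol.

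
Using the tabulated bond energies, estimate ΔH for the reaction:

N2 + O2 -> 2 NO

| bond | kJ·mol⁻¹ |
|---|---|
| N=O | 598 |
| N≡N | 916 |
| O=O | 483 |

ΔH ≈ +203 kJ

Bonds broken (reactants):
  N≡N: 1 × 916 = 916
  O=O: 1 × 483 = 483
  Σ(broken) = 1399 kJ
Bonds formed (products):
  N=O: 2 × 598 = 1196
  Σ(formed) = 1196 kJ
ΔH = Σ(broken) − Σ(formed) = 1399 − 1196 = +203 kJ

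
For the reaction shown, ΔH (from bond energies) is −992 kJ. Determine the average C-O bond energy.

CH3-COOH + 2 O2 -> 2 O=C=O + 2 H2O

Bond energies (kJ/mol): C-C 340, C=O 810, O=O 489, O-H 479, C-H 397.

Let D be the C-O bond energy.
Σ(broken) = 1×340 + 3×397 + 1×D + 1×810 + 1×479 + 2×489 = 3798 + D
Σ(formed) = 4×810 + 4×479 = 5156
ΔH = Σ(broken) − Σ(formed) = (3798 + D) − (5156) = −1358 + D
Setting this equal to −992 kJ gives D = 366 kJ/mol.

D(C-O) ≈ 366 kJ/mol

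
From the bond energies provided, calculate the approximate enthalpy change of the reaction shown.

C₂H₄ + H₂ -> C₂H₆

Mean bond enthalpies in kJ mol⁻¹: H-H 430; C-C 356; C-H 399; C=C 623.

Bonds broken (reactants):
  C-H: 4 × 399 = 1596
  C=C: 1 × 623 = 623
  H-H: 1 × 430 = 430
  Σ(broken) = 2649 kJ
Bonds formed (products):
  C-C: 1 × 356 = 356
  C-H: 6 × 399 = 2394
  Σ(formed) = 2750 kJ
ΔH = Σ(broken) − Σ(formed) = 2649 − 2750 = −101 kJ

ΔH ≈ −101 kJ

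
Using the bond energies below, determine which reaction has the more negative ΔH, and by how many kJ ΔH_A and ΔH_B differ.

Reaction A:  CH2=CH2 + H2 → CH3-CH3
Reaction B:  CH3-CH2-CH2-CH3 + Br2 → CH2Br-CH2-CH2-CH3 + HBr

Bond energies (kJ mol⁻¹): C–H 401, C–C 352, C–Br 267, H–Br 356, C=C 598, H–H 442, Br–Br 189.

Reaction A:
  Bonds broken (reactants):
    C–H: 4 × 401 = 1604
    C=C: 1 × 598 = 598
    H–H: 1 × 442 = 442
    Σ(broken) = 2644 kJ
  Bonds formed (products):
    C–C: 1 × 352 = 352
    C–H: 6 × 401 = 2406
    Σ(formed) = 2758 kJ
  ΔH_A = 2644 − 2758 = −114 kJ
Reaction B:
  Bonds broken (reactants):
    Br–Br: 1 × 189 = 189
    C–C: 3 × 352 = 1056
    C–H: 10 × 401 = 4010
    Σ(broken) = 5255 kJ
  Bonds formed (products):
    C–Br: 1 × 267 = 267
    C–C: 3 × 352 = 1056
    C–H: 9 × 401 = 3609
    H–Br: 1 × 356 = 356
    Σ(formed) = 5288 kJ
  ΔH_B = 5255 − 5288 = −33 kJ
ΔH_A − ΔH_B = −81 kJ, so reaction A has the more negative ΔH; |ΔH_A − ΔH_B| = 81 kJ.

Reaction A, by 81 kJ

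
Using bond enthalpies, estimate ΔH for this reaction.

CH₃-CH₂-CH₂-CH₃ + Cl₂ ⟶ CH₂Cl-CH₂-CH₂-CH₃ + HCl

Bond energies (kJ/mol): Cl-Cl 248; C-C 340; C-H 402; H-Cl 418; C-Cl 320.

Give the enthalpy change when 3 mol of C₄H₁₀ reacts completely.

Bonds broken (reactants):
  C-C: 3 × 340 = 1020
  C-H: 10 × 402 = 4020
  Cl-Cl: 1 × 248 = 248
  Σ(broken) = 5288 kJ
Bonds formed (products):
  C-C: 3 × 340 = 1020
  C-Cl: 1 × 320 = 320
  C-H: 9 × 402 = 3618
  H-Cl: 1 × 418 = 418
  Σ(formed) = 5376 kJ
ΔH = Σ(broken) − Σ(formed) = 5288 − 5376 = −88 kJ
For 3× the reaction as written: 3 × (−88) = −264 kJ

ΔH = −264 kJ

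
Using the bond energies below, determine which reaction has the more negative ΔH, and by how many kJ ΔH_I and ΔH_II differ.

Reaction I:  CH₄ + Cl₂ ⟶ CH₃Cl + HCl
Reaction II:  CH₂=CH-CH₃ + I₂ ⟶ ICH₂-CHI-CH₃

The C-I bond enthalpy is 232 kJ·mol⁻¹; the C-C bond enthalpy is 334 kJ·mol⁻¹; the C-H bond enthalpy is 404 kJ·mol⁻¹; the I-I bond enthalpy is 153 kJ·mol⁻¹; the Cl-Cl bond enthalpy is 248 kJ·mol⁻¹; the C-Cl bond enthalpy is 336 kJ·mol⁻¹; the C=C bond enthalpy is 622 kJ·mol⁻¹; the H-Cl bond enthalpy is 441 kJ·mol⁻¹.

Reaction I:
  Bonds broken (reactants):
    C-H: 4 × 404 = 1616
    Cl-Cl: 1 × 248 = 248
    Σ(broken) = 1864 kJ
  Bonds formed (products):
    C-Cl: 1 × 336 = 336
    C-H: 3 × 404 = 1212
    H-Cl: 1 × 441 = 441
    Σ(formed) = 1989 kJ
  ΔH_I = 1864 − 1989 = −125 kJ
Reaction II:
  Bonds broken (reactants):
    C-C: 1 × 334 = 334
    C-H: 6 × 404 = 2424
    C=C: 1 × 622 = 622
    I-I: 1 × 153 = 153
    Σ(broken) = 3533 kJ
  Bonds formed (products):
    C-C: 2 × 334 = 668
    C-H: 6 × 404 = 2424
    C-I: 2 × 232 = 464
    Σ(formed) = 3556 kJ
  ΔH_II = 3533 − 3556 = −23 kJ
ΔH_I − ΔH_II = −102 kJ, so reaction I has the more negative ΔH; |ΔH_I − ΔH_II| = 102 kJ.

Reaction I, by 102 kJ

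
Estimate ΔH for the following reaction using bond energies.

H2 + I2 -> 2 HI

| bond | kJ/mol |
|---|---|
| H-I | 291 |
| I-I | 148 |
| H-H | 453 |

ΔH ≈ +19 kJ

Bonds broken (reactants):
  H-H: 1 × 453 = 453
  I-I: 1 × 148 = 148
  Σ(broken) = 601 kJ
Bonds formed (products):
  H-I: 2 × 291 = 582
  Σ(formed) = 582 kJ
ΔH = Σ(broken) − Σ(formed) = 601 − 582 = +19 kJ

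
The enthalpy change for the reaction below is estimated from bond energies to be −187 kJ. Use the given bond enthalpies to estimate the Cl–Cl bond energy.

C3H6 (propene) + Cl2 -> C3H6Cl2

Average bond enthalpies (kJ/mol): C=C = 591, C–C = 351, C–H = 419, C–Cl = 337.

Let D be the Cl–Cl bond energy.
Σ(broken) = 1×351 + 6×419 + 1×591 + 1×D = 3456 + D
Σ(formed) = 2×351 + 2×337 + 6×419 = 3890
ΔH = Σ(broken) − Σ(formed) = (3456 + D) − (3890) = −434 + D
Setting this equal to −187 kJ gives D = 247 kJ/mol.

D(Cl–Cl) ≈ 247 kJ/mol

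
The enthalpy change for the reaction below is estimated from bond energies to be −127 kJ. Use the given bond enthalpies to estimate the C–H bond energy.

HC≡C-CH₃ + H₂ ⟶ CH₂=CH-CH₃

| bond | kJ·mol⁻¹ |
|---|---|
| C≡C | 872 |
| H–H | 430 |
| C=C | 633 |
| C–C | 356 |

Let D be the C–H bond energy.
Σ(broken) = 1×872 + 1×356 + 4×D + 1×430 = 1658 + 4D
Σ(formed) = 1×356 + 6×D + 1×633 = 989 + 6D
ΔH = Σ(broken) − Σ(formed) = (1658 + 4D) − (989 + 6D) = +669 − 2D
Setting this equal to −127 kJ gives 2D = 796, so D = 398 kJ/mol.

D(C–H) ≈ 398 kJ/mol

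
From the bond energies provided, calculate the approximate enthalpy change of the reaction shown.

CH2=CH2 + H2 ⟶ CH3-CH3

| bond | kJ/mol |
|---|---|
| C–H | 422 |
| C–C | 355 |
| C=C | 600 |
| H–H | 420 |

Bonds broken (reactants):
  C–H: 4 × 422 = 1688
  C=C: 1 × 600 = 600
  H–H: 1 × 420 = 420
  Σ(broken) = 2708 kJ
Bonds formed (products):
  C–C: 1 × 355 = 355
  C–H: 6 × 422 = 2532
  Σ(formed) = 2887 kJ
ΔH = Σ(broken) − Σ(formed) = 2708 − 2887 = −179 kJ

ΔH ≈ −179 kJ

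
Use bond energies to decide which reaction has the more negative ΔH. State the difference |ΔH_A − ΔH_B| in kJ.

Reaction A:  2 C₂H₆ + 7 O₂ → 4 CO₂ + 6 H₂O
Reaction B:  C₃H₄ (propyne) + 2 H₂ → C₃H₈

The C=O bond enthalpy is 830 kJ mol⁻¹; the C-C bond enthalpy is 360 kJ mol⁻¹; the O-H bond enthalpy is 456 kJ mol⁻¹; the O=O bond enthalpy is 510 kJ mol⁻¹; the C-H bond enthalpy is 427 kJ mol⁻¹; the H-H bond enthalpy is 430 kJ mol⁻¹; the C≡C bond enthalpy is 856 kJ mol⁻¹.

Reaction A, by 2346 kJ

Reaction A:
  Bonds broken (reactants):
    C-C: 2 × 360 = 720
    C-H: 12 × 427 = 5124
    O=O: 7 × 510 = 3570
    Σ(broken) = 9414 kJ
  Bonds formed (products):
    C=O: 8 × 830 = 6640
    O-H: 12 × 456 = 5472
    Σ(formed) = 12112 kJ
  ΔH_A = 9414 − 12112 = −2698 kJ
Reaction B:
  Bonds broken (reactants):
    C≡C: 1 × 856 = 856
    C-C: 1 × 360 = 360
    C-H: 4 × 427 = 1708
    H-H: 2 × 430 = 860
    Σ(broken) = 3784 kJ
  Bonds formed (products):
    C-C: 2 × 360 = 720
    C-H: 8 × 427 = 3416
    Σ(formed) = 4136 kJ
  ΔH_B = 3784 − 4136 = −352 kJ
ΔH_A − ΔH_B = −2346 kJ, so reaction A has the more negative ΔH; |ΔH_A − ΔH_B| = 2346 kJ.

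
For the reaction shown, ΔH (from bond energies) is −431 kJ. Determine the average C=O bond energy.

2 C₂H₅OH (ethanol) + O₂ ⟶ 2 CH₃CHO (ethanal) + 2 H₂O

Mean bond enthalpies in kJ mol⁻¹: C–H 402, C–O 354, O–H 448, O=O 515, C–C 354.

Let D be the C=O bond energy.
Σ(broken) = 2×354 + 10×402 + 2×354 + 2×448 + 1×515 = 6847
Σ(formed) = 2×354 + 8×402 + 2×D + 4×448 = 5716 + 2D
ΔH = Σ(broken) − Σ(formed) = (6847) − (5716 + 2D) = +1131 − 2D
Setting this equal to −431 kJ gives 2D = 1562, so D = 781 kJ/mol.

D(C=O) ≈ 781 kJ/mol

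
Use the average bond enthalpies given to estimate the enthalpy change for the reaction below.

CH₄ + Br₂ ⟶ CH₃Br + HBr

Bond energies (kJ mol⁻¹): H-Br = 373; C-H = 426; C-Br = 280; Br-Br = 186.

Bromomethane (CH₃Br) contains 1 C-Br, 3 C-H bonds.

ΔH ≈ −41 kJ

Bonds broken (reactants):
  Br-Br: 1 × 186 = 186
  C-H: 4 × 426 = 1704
  Σ(broken) = 1890 kJ
Bonds formed (products):
  C-Br: 1 × 280 = 280
  C-H: 3 × 426 = 1278
  H-Br: 1 × 373 = 373
  Σ(formed) = 1931 kJ
ΔH = Σ(broken) − Σ(formed) = 1890 − 1931 = −41 kJ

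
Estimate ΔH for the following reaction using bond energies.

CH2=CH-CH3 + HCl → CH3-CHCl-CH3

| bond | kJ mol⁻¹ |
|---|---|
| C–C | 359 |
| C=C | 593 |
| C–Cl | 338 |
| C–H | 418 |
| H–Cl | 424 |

Bonds broken (reactants):
  C–C: 1 × 359 = 359
  C–H: 6 × 418 = 2508
  C=C: 1 × 593 = 593
  H–Cl: 1 × 424 = 424
  Σ(broken) = 3884 kJ
Bonds formed (products):
  C–C: 2 × 359 = 718
  C–Cl: 1 × 338 = 338
  C–H: 7 × 418 = 2926
  Σ(formed) = 3982 kJ
ΔH = Σ(broken) − Σ(formed) = 3884 − 3982 = −98 kJ

ΔH ≈ −98 kJ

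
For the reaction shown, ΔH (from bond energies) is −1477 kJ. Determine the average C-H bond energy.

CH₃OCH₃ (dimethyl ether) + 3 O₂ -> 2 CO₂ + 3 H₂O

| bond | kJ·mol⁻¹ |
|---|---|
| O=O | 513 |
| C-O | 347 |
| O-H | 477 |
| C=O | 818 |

Let D be the C-H bond energy.
Σ(broken) = 6×D + 2×347 + 3×513 = 2233 + 6D
Σ(formed) = 4×818 + 6×477 = 6134
ΔH = Σ(broken) − Σ(formed) = (2233 + 6D) − (6134) = −3901 + 6D
Setting this equal to −1477 kJ gives 6D = 2424, so D = 404 kJ/mol.

D(C-H) ≈ 404 kJ/mol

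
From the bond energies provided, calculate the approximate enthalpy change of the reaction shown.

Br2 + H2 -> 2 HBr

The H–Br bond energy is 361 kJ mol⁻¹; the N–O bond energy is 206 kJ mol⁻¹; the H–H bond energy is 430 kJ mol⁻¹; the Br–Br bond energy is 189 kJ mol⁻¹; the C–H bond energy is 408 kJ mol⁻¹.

ΔH ≈ −103 kJ

Bonds broken (reactants):
  Br–Br: 1 × 189 = 189
  H–H: 1 × 430 = 430
  Σ(broken) = 619 kJ
Bonds formed (products):
  H–Br: 2 × 361 = 722
  Σ(formed) = 722 kJ
ΔH = Σ(broken) − Σ(formed) = 619 − 722 = −103 kJ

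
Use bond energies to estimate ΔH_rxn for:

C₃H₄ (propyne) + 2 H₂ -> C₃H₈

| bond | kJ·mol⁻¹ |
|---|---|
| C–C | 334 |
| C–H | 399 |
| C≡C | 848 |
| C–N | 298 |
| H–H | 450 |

Bonds broken (reactants):
  C≡C: 1 × 848 = 848
  C–C: 1 × 334 = 334
  C–H: 4 × 399 = 1596
  H–H: 2 × 450 = 900
  Σ(broken) = 3678 kJ
Bonds formed (products):
  C–C: 2 × 334 = 668
  C–H: 8 × 399 = 3192
  Σ(formed) = 3860 kJ
ΔH = Σ(broken) − Σ(formed) = 3678 − 3860 = −182 kJ

ΔH ≈ −182 kJ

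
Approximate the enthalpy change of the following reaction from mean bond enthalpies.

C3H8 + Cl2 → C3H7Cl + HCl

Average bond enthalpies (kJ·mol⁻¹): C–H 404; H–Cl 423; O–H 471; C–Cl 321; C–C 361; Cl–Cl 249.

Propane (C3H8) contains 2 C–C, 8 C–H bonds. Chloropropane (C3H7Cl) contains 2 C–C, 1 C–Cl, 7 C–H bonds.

Bonds broken (reactants):
  C–C: 2 × 361 = 722
  C–H: 8 × 404 = 3232
  Cl–Cl: 1 × 249 = 249
  Σ(broken) = 4203 kJ
Bonds formed (products):
  C–C: 2 × 361 = 722
  C–Cl: 1 × 321 = 321
  C–H: 7 × 404 = 2828
  H–Cl: 1 × 423 = 423
  Σ(formed) = 4294 kJ
ΔH = Σ(broken) − Σ(formed) = 4203 − 4294 = −91 kJ

ΔH ≈ −91 kJ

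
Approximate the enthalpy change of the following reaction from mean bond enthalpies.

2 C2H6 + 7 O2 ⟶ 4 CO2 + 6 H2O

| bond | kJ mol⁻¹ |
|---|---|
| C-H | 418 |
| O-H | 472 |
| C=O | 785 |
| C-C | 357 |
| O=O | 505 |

ΔH ≈ −2679 kJ

Bonds broken (reactants):
  C-C: 2 × 357 = 714
  C-H: 12 × 418 = 5016
  O=O: 7 × 505 = 3535
  Σ(broken) = 9265 kJ
Bonds formed (products):
  C=O: 8 × 785 = 6280
  O-H: 12 × 472 = 5664
  Σ(formed) = 11944 kJ
ΔH = Σ(broken) − Σ(formed) = 9265 − 11944 = −2679 kJ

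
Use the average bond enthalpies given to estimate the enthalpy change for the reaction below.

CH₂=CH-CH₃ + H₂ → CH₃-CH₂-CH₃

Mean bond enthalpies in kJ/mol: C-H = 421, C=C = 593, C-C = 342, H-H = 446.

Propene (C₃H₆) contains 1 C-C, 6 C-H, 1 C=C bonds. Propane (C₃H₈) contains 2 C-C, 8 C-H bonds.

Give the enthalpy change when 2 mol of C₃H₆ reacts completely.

Bonds broken (reactants):
  C-C: 1 × 342 = 342
  C-H: 6 × 421 = 2526
  C=C: 1 × 593 = 593
  H-H: 1 × 446 = 446
  Σ(broken) = 3907 kJ
Bonds formed (products):
  C-C: 2 × 342 = 684
  C-H: 8 × 421 = 3368
  Σ(formed) = 4052 kJ
ΔH = Σ(broken) − Σ(formed) = 3907 − 4052 = −145 kJ
For 2× the reaction as written: 2 × (−145) = −290 kJ

ΔH = −290 kJ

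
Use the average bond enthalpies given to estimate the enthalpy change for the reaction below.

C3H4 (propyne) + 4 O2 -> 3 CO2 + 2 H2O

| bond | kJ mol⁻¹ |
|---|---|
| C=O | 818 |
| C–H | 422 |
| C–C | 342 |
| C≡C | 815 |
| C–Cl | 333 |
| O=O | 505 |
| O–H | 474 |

ΔH ≈ −1939 kJ

Bonds broken (reactants):
  C≡C: 1 × 815 = 815
  C–C: 1 × 342 = 342
  C–H: 4 × 422 = 1688
  O=O: 4 × 505 = 2020
  Σ(broken) = 4865 kJ
Bonds formed (products):
  C=O: 6 × 818 = 4908
  O–H: 4 × 474 = 1896
  Σ(formed) = 6804 kJ
ΔH = Σ(broken) − Σ(formed) = 4865 − 6804 = −1939 kJ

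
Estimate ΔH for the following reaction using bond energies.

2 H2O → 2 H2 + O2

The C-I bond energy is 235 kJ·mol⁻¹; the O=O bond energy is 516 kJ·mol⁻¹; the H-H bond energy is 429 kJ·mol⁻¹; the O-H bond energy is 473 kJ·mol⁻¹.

Bonds broken (reactants):
  O-H: 4 × 473 = 1892
  Σ(broken) = 1892 kJ
Bonds formed (products):
  H-H: 2 × 429 = 858
  O=O: 1 × 516 = 516
  Σ(formed) = 1374 kJ
ΔH = Σ(broken) − Σ(formed) = 1892 − 1374 = +518 kJ

ΔH ≈ +518 kJ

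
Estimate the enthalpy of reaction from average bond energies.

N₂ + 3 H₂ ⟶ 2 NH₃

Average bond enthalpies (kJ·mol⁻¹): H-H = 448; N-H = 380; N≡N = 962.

Bonds broken (reactants):
  H-H: 3 × 448 = 1344
  N≡N: 1 × 962 = 962
  Σ(broken) = 2306 kJ
Bonds formed (products):
  N-H: 6 × 380 = 2280
  Σ(formed) = 2280 kJ
ΔH = Σ(broken) − Σ(formed) = 2306 − 2280 = +26 kJ

ΔH ≈ +26 kJ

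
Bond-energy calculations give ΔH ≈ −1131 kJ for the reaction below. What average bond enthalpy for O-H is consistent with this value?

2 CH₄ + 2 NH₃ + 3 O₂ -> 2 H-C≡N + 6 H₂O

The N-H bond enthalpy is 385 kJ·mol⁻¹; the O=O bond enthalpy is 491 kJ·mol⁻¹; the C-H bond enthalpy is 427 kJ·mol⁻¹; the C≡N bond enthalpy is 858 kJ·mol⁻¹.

D(O-H) ≈ 480 kJ/mol

Let D be the O-H bond energy.
Σ(broken) = 8×427 + 6×385 + 3×491 = 7199
Σ(formed) = 2×858 + 2×427 + 12×D = 2570 + 12D
ΔH = Σ(broken) − Σ(formed) = (7199) − (2570 + 12D) = +4629 − 12D
Setting this equal to −1131 kJ gives 12D = 5760, so D = 480 kJ/mol.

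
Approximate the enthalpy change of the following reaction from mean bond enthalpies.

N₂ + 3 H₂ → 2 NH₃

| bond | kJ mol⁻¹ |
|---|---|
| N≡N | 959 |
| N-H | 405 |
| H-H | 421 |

Bonds broken (reactants):
  H-H: 3 × 421 = 1263
  N≡N: 1 × 959 = 959
  Σ(broken) = 2222 kJ
Bonds formed (products):
  N-H: 6 × 405 = 2430
  Σ(formed) = 2430 kJ
ΔH = Σ(broken) − Σ(formed) = 2222 − 2430 = −208 kJ

ΔH ≈ −208 kJ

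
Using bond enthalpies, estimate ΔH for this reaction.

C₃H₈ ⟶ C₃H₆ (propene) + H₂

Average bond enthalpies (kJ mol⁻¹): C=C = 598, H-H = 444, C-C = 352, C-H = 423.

ΔH ≈ +156 kJ

Bonds broken (reactants):
  C-C: 2 × 352 = 704
  C-H: 8 × 423 = 3384
  Σ(broken) = 4088 kJ
Bonds formed (products):
  C-C: 1 × 352 = 352
  C-H: 6 × 423 = 2538
  C=C: 1 × 598 = 598
  H-H: 1 × 444 = 444
  Σ(formed) = 3932 kJ
ΔH = Σ(broken) − Σ(formed) = 4088 − 3932 = +156 kJ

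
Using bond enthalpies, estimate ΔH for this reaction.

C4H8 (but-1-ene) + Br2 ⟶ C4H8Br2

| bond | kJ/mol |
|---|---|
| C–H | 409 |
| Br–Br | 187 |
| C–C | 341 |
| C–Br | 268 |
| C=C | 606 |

Bonds broken (reactants):
  Br–Br: 1 × 187 = 187
  C–C: 2 × 341 = 682
  C–H: 8 × 409 = 3272
  C=C: 1 × 606 = 606
  Σ(broken) = 4747 kJ
Bonds formed (products):
  C–Br: 2 × 268 = 536
  C–C: 3 × 341 = 1023
  C–H: 8 × 409 = 3272
  Σ(formed) = 4831 kJ
ΔH = Σ(broken) − Σ(formed) = 4747 − 4831 = −84 kJ

ΔH ≈ −84 kJ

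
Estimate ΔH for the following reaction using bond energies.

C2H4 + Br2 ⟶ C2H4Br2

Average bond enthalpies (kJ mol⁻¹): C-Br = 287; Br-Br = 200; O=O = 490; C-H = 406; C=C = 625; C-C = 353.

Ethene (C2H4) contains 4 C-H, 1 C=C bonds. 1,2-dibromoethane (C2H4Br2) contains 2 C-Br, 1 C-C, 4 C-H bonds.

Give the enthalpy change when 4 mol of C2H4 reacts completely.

Bonds broken (reactants):
  Br-Br: 1 × 200 = 200
  C-H: 4 × 406 = 1624
  C=C: 1 × 625 = 625
  Σ(broken) = 2449 kJ
Bonds formed (products):
  C-Br: 2 × 287 = 574
  C-C: 1 × 353 = 353
  C-H: 4 × 406 = 1624
  Σ(formed) = 2551 kJ
ΔH = Σ(broken) − Σ(formed) = 2449 − 2551 = −102 kJ
For 4× the reaction as written: 4 × (−102) = −408 kJ

ΔH = −408 kJ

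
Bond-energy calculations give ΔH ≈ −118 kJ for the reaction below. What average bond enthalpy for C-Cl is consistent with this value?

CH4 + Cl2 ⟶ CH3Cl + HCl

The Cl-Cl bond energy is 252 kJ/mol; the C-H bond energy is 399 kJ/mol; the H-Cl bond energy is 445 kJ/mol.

Let D be the C-Cl bond energy.
Σ(broken) = 4×399 + 1×252 = 1848
Σ(formed) = 1×D + 3×399 + 1×445 = 1642 + D
ΔH = Σ(broken) − Σ(formed) = (1848) − (1642 + D) = +206 − D
Setting this equal to −118 kJ gives D = 324 kJ/mol.

D(C-Cl) ≈ 324 kJ/mol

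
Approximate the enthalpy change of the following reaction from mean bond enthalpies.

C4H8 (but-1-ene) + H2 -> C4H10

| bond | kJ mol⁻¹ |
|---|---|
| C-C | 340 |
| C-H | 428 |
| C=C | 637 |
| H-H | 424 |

ΔH ≈ −135 kJ

Bonds broken (reactants):
  C-C: 2 × 340 = 680
  C-H: 8 × 428 = 3424
  C=C: 1 × 637 = 637
  H-H: 1 × 424 = 424
  Σ(broken) = 5165 kJ
Bonds formed (products):
  C-C: 3 × 340 = 1020
  C-H: 10 × 428 = 4280
  Σ(formed) = 5300 kJ
ΔH = Σ(broken) − Σ(formed) = 5165 − 5300 = −135 kJ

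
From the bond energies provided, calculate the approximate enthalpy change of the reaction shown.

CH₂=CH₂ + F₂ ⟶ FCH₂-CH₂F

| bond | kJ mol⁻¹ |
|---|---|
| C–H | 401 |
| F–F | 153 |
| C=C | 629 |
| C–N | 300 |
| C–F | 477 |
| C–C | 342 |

Bonds broken (reactants):
  C–H: 4 × 401 = 1604
  C=C: 1 × 629 = 629
  F–F: 1 × 153 = 153
  Σ(broken) = 2386 kJ
Bonds formed (products):
  C–C: 1 × 342 = 342
  C–F: 2 × 477 = 954
  C–H: 4 × 401 = 1604
  Σ(formed) = 2900 kJ
ΔH = Σ(broken) − Σ(formed) = 2386 − 2900 = −514 kJ

ΔH ≈ −514 kJ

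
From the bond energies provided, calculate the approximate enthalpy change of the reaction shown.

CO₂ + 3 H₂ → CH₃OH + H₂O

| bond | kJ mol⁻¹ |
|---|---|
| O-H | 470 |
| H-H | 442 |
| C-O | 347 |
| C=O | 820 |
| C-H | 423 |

Bonds broken (reactants):
  C=O: 2 × 820 = 1640
  H-H: 3 × 442 = 1326
  Σ(broken) = 2966 kJ
Bonds formed (products):
  C-H: 3 × 423 = 1269
  C-O: 1 × 347 = 347
  O-H: 3 × 470 = 1410
  Σ(formed) = 3026 kJ
ΔH = Σ(broken) − Σ(formed) = 2966 − 3026 = −60 kJ

ΔH ≈ −60 kJ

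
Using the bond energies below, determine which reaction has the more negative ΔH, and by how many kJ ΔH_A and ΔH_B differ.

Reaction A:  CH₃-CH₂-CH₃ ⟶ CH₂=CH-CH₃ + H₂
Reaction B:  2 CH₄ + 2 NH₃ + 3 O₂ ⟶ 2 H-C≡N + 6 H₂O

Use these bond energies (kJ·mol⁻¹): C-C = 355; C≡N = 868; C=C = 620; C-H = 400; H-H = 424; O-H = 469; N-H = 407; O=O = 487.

Reaction A:
  Bonds broken (reactants):
    C-C: 2 × 355 = 710
    C-H: 8 × 400 = 3200
    Σ(broken) = 3910 kJ
  Bonds formed (products):
    C-C: 1 × 355 = 355
    C-H: 6 × 400 = 2400
    C=C: 1 × 620 = 620
    H-H: 1 × 424 = 424
    Σ(formed) = 3799 kJ
  ΔH_A = 3910 − 3799 = +111 kJ
Reaction B:
  Bonds broken (reactants):
    C-H: 8 × 400 = 3200
    N-H: 6 × 407 = 2442
    O=O: 3 × 487 = 1461
    Σ(broken) = 7103 kJ
  Bonds formed (products):
    C≡N: 2 × 868 = 1736
    C-H: 2 × 400 = 800
    O-H: 12 × 469 = 5628
    Σ(formed) = 8164 kJ
  ΔH_B = 7103 − 8164 = −1061 kJ
ΔH_A − ΔH_B = +1172 kJ, so reaction B has the more negative ΔH; |ΔH_A − ΔH_B| = 1172 kJ.

Reaction B, by 1172 kJ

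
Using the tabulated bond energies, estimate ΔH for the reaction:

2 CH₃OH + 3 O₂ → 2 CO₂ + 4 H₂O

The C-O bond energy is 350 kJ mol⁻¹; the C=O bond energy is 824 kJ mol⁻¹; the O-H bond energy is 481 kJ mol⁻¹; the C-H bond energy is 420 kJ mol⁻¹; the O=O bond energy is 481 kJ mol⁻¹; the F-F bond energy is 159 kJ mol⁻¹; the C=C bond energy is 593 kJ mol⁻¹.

Bonds broken (reactants):
  C-H: 6 × 420 = 2520
  C-O: 2 × 350 = 700
  O-H: 2 × 481 = 962
  O=O: 3 × 481 = 1443
  Σ(broken) = 5625 kJ
Bonds formed (products):
  C=O: 4 × 824 = 3296
  O-H: 8 × 481 = 3848
  Σ(formed) = 7144 kJ
ΔH = Σ(broken) − Σ(formed) = 5625 − 7144 = −1519 kJ

ΔH ≈ −1519 kJ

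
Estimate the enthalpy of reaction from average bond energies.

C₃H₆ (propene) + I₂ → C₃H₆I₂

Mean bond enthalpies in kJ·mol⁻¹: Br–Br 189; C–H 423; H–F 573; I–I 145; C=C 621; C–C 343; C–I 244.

ΔH ≈ −65 kJ

Bonds broken (reactants):
  C–C: 1 × 343 = 343
  C–H: 6 × 423 = 2538
  C=C: 1 × 621 = 621
  I–I: 1 × 145 = 145
  Σ(broken) = 3647 kJ
Bonds formed (products):
  C–C: 2 × 343 = 686
  C–H: 6 × 423 = 2538
  C–I: 2 × 244 = 488
  Σ(formed) = 3712 kJ
ΔH = Σ(broken) − Σ(formed) = 3647 − 3712 = −65 kJ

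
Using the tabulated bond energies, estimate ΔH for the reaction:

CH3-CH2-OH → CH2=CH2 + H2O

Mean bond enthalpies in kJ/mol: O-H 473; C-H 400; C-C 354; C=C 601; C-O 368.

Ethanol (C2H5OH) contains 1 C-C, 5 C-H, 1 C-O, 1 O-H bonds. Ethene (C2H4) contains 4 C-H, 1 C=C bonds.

ΔH ≈ +48 kJ

Bonds broken (reactants):
  C-C: 1 × 354 = 354
  C-H: 5 × 400 = 2000
  C-O: 1 × 368 = 368
  O-H: 1 × 473 = 473
  Σ(broken) = 3195 kJ
Bonds formed (products):
  C-H: 4 × 400 = 1600
  C=C: 1 × 601 = 601
  O-H: 2 × 473 = 946
  Σ(formed) = 3147 kJ
ΔH = Σ(broken) − Σ(formed) = 3195 − 3147 = +48 kJ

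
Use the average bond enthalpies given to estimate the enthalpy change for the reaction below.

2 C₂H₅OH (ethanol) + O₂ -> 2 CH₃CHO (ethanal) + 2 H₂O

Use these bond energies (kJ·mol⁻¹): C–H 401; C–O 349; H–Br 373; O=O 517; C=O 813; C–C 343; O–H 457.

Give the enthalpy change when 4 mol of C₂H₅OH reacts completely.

Bonds broken (reactants):
  C–C: 2 × 343 = 686
  C–H: 10 × 401 = 4010
  C–O: 2 × 349 = 698
  O–H: 2 × 457 = 914
  O=O: 1 × 517 = 517
  Σ(broken) = 6825 kJ
Bonds formed (products):
  C–C: 2 × 343 = 686
  C–H: 8 × 401 = 3208
  C=O: 2 × 813 = 1626
  O–H: 4 × 457 = 1828
  Σ(formed) = 7348 kJ
ΔH = Σ(broken) − Σ(formed) = 6825 − 7348 = −523 kJ
For 2× the reaction as written: 2 × (−523) = −1046 kJ

ΔH = −1046 kJ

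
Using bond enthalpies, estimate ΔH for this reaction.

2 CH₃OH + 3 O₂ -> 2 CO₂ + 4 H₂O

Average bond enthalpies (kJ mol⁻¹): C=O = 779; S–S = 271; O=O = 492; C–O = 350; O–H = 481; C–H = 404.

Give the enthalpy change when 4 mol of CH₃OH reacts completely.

ΔH = −2804 kJ

Bonds broken (reactants):
  C–H: 6 × 404 = 2424
  C–O: 2 × 350 = 700
  O–H: 2 × 481 = 962
  O=O: 3 × 492 = 1476
  Σ(broken) = 5562 kJ
Bonds formed (products):
  C=O: 4 × 779 = 3116
  O–H: 8 × 481 = 3848
  Σ(formed) = 6964 kJ
ΔH = Σ(broken) − Σ(formed) = 5562 − 6964 = −1402 kJ
For 2× the reaction as written: 2 × (−1402) = −2804 kJ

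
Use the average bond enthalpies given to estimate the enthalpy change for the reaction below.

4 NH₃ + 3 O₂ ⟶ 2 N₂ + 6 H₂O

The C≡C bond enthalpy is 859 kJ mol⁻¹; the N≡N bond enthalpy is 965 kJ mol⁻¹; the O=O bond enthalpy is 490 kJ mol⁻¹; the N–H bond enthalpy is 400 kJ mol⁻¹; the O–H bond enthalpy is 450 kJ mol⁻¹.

ΔH ≈ −1060 kJ

Bonds broken (reactants):
  N–H: 12 × 400 = 4800
  O=O: 3 × 490 = 1470
  Σ(broken) = 6270 kJ
Bonds formed (products):
  N≡N: 2 × 965 = 1930
  O–H: 12 × 450 = 5400
  Σ(formed) = 7330 kJ
ΔH = Σ(broken) − Σ(formed) = 6270 − 7330 = −1060 kJ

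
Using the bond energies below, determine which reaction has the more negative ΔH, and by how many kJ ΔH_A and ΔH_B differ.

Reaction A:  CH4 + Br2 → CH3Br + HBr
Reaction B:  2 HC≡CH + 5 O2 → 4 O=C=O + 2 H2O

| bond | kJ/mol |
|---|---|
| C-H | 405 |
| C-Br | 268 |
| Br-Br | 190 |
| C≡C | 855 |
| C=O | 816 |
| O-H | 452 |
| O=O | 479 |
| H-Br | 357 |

Reaction A:
  Bonds broken (reactants):
    Br-Br: 1 × 190 = 190
    C-H: 4 × 405 = 1620
    Σ(broken) = 1810 kJ
  Bonds formed (products):
    C-Br: 1 × 268 = 268
    C-H: 3 × 405 = 1215
    H-Br: 1 × 357 = 357
    Σ(formed) = 1840 kJ
  ΔH_A = 1810 − 1840 = −30 kJ
Reaction B:
  Bonds broken (reactants):
    C≡C: 2 × 855 = 1710
    C-H: 4 × 405 = 1620
    O=O: 5 × 479 = 2395
    Σ(broken) = 5725 kJ
  Bonds formed (products):
    C=O: 8 × 816 = 6528
    O-H: 4 × 452 = 1808
    Σ(formed) = 8336 kJ
  ΔH_B = 5725 − 8336 = −2611 kJ
ΔH_A − ΔH_B = +2581 kJ, so reaction B has the more negative ΔH; |ΔH_A − ΔH_B| = 2581 kJ.

Reaction B, by 2581 kJ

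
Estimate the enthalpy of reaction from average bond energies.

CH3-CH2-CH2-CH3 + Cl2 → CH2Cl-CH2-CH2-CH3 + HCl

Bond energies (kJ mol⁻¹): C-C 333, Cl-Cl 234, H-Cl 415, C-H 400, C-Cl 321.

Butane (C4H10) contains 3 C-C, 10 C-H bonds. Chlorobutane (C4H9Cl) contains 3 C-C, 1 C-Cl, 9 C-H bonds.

Bonds broken (reactants):
  C-C: 3 × 333 = 999
  C-H: 10 × 400 = 4000
  Cl-Cl: 1 × 234 = 234
  Σ(broken) = 5233 kJ
Bonds formed (products):
  C-C: 3 × 333 = 999
  C-Cl: 1 × 321 = 321
  C-H: 9 × 400 = 3600
  H-Cl: 1 × 415 = 415
  Σ(formed) = 5335 kJ
ΔH = Σ(broken) − Σ(formed) = 5233 − 5335 = −102 kJ

ΔH ≈ −102 kJ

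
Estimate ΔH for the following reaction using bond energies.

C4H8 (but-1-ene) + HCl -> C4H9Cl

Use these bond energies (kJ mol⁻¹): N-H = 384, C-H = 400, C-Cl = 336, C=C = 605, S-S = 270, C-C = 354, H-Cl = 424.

Bonds broken (reactants):
  C-C: 2 × 354 = 708
  C-H: 8 × 400 = 3200
  C=C: 1 × 605 = 605
  H-Cl: 1 × 424 = 424
  Σ(broken) = 4937 kJ
Bonds formed (products):
  C-C: 3 × 354 = 1062
  C-Cl: 1 × 336 = 336
  C-H: 9 × 400 = 3600
  Σ(formed) = 4998 kJ
ΔH = Σ(broken) − Σ(formed) = 4937 − 4998 = −61 kJ

ΔH ≈ −61 kJ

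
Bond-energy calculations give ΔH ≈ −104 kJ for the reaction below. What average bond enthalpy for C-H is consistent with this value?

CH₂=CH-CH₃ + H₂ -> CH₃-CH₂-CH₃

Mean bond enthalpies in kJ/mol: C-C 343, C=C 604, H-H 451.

Let D be the C-H bond energy.
Σ(broken) = 1×343 + 6×D + 1×604 + 1×451 = 1398 + 6D
Σ(formed) = 2×343 + 8×D = 686 + 8D
ΔH = Σ(broken) − Σ(formed) = (1398 + 6D) − (686 + 8D) = +712 − 2D
Setting this equal to −104 kJ gives 2D = 816, so D = 408 kJ/mol.

D(C-H) ≈ 408 kJ/mol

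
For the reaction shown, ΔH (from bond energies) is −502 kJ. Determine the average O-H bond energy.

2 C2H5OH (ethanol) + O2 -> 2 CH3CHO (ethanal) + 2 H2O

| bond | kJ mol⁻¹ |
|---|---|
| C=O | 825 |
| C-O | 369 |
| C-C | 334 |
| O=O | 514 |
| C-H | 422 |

D(O-H) ≈ 474 kJ/mol

Let D be the O-H bond energy.
Σ(broken) = 2×334 + 10×422 + 2×369 + 2×D + 1×514 = 6140 + 2D
Σ(formed) = 2×334 + 8×422 + 2×825 + 4×D = 5694 + 4D
ΔH = Σ(broken) − Σ(formed) = (6140 + 2D) − (5694 + 4D) = +446 − 2D
Setting this equal to −502 kJ gives 2D = 948, so D = 474 kJ/mol.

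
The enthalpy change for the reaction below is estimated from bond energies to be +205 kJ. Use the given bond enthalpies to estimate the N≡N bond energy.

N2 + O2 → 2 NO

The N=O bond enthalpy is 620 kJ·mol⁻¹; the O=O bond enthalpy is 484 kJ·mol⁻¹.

Let D be the N≡N bond energy.
Σ(broken) = 1×D + 1×484 = 484 + D
Σ(formed) = 2×620 = 1240
ΔH = Σ(broken) − Σ(formed) = (484 + D) − (1240) = −756 + D
Setting this equal to +205 kJ gives D = 961 kJ/mol.

D(N≡N) ≈ 961 kJ/mol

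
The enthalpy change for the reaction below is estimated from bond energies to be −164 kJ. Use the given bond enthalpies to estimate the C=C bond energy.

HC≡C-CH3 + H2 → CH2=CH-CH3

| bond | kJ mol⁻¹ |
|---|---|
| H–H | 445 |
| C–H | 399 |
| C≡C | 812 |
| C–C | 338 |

D(C=C) ≈ 623 kJ/mol

Let D be the C=C bond energy.
Σ(broken) = 1×812 + 1×338 + 4×399 + 1×445 = 3191
Σ(formed) = 1×338 + 6×399 + 1×D = 2732 + D
ΔH = Σ(broken) − Σ(formed) = (3191) − (2732 + D) = +459 − D
Setting this equal to −164 kJ gives D = 623 kJ/mol.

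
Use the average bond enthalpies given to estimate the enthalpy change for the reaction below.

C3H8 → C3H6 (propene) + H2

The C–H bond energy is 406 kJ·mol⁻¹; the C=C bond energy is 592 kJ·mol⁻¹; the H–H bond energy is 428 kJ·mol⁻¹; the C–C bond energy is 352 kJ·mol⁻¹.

ΔH ≈ +144 kJ

Bonds broken (reactants):
  C–C: 2 × 352 = 704
  C–H: 8 × 406 = 3248
  Σ(broken) = 3952 kJ
Bonds formed (products):
  C–C: 1 × 352 = 352
  C–H: 6 × 406 = 2436
  C=C: 1 × 592 = 592
  H–H: 1 × 428 = 428
  Σ(formed) = 3808 kJ
ΔH = Σ(broken) − Σ(formed) = 3952 − 3808 = +144 kJ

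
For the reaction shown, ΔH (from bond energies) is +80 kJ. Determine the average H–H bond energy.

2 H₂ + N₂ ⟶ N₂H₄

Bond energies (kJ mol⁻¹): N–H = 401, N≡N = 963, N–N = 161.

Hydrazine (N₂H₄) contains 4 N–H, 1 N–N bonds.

Let D be the H–H bond energy.
Σ(broken) = 2×D + 1×963 = 963 + 2D
Σ(formed) = 4×401 + 1×161 = 1765
ΔH = Σ(broken) − Σ(formed) = (963 + 2D) − (1765) = −802 + 2D
Setting this equal to +80 kJ gives 2D = 882, so D = 441 kJ/mol.

D(H–H) ≈ 441 kJ/mol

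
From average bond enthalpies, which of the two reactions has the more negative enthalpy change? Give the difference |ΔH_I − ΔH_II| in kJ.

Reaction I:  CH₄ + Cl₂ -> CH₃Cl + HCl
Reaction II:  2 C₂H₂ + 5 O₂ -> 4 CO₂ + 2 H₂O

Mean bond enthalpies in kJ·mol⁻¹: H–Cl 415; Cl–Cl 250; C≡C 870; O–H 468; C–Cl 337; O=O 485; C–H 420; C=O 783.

Reaction II, by 2209 kJ

Reaction I:
  Bonds broken (reactants):
    C–H: 4 × 420 = 1680
    Cl–Cl: 1 × 250 = 250
    Σ(broken) = 1930 kJ
  Bonds formed (products):
    C–Cl: 1 × 337 = 337
    C–H: 3 × 420 = 1260
    H–Cl: 1 × 415 = 415
    Σ(formed) = 2012 kJ
  ΔH_I = 1930 − 2012 = −82 kJ
Reaction II:
  Bonds broken (reactants):
    C≡C: 2 × 870 = 1740
    C–H: 4 × 420 = 1680
    O=O: 5 × 485 = 2425
    Σ(broken) = 5845 kJ
  Bonds formed (products):
    C=O: 8 × 783 = 6264
    O–H: 4 × 468 = 1872
    Σ(formed) = 8136 kJ
  ΔH_II = 5845 − 8136 = −2291 kJ
ΔH_I − ΔH_II = +2209 kJ, so reaction II has the more negative ΔH; |ΔH_I − ΔH_II| = 2209 kJ.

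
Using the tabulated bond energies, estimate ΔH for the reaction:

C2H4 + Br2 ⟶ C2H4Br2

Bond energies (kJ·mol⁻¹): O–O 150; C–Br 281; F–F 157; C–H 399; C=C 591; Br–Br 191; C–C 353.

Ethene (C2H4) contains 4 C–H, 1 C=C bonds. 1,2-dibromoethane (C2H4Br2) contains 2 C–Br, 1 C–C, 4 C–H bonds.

ΔH ≈ −133 kJ

Bonds broken (reactants):
  Br–Br: 1 × 191 = 191
  C–H: 4 × 399 = 1596
  C=C: 1 × 591 = 591
  Σ(broken) = 2378 kJ
Bonds formed (products):
  C–Br: 2 × 281 = 562
  C–C: 1 × 353 = 353
  C–H: 4 × 399 = 1596
  Σ(formed) = 2511 kJ
ΔH = Σ(broken) − Σ(formed) = 2378 − 2511 = −133 kJ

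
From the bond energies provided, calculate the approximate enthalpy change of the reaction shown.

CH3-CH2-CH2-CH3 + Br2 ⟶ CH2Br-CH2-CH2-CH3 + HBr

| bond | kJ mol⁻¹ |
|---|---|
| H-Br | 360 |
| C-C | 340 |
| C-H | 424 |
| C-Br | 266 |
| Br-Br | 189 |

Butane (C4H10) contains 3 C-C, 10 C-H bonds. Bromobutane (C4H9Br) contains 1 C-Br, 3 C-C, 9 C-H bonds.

ΔH ≈ −13 kJ

Bonds broken (reactants):
  Br-Br: 1 × 189 = 189
  C-C: 3 × 340 = 1020
  C-H: 10 × 424 = 4240
  Σ(broken) = 5449 kJ
Bonds formed (products):
  C-Br: 1 × 266 = 266
  C-C: 3 × 340 = 1020
  C-H: 9 × 424 = 3816
  H-Br: 1 × 360 = 360
  Σ(formed) = 5462 kJ
ΔH = Σ(broken) − Σ(formed) = 5449 − 5462 = −13 kJ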